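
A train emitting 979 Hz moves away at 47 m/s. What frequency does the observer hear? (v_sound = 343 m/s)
f_obs = f·v/(v + v_s) = 861 Hz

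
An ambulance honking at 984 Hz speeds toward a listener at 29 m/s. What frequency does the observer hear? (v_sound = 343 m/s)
f_obs = f·v/(v − v_s) = 1075 Hz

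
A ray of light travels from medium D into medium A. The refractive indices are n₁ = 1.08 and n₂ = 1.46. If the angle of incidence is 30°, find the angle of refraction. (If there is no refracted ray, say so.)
sin θ₂ = (n₁/n₂)·sin θ₁ = 0.3699 → θ₂ = 21.71°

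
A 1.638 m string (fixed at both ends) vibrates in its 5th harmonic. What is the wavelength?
λₙ = 2L/n = 0.6552 m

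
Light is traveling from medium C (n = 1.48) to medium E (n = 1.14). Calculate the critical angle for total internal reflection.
θc = arcsin(n₂/n₁) = 50.38°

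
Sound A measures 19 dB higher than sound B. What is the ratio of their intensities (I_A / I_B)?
I_A/I_B = 10^(Δβ/10) = 79.43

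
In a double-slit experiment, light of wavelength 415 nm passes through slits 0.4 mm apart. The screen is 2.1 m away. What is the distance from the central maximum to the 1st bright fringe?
y = mλL/d = 2.179 mm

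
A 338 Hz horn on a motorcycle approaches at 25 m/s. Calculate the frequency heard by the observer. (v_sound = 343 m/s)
f_obs = f·v/(v − v_s) = 364.6 Hz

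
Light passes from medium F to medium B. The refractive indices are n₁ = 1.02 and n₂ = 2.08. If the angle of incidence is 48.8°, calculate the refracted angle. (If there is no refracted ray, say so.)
sin θ₂ = (n₁/n₂)·sin θ₁ = 0.369 → θ₂ = 21.65°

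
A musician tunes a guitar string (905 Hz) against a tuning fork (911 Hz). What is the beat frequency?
6 Hz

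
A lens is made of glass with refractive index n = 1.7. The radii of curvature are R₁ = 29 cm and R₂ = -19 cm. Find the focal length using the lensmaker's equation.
1/f = (n − 1)(1/R₁ − 1/R₂) → f = 16.4 cm (converging lens)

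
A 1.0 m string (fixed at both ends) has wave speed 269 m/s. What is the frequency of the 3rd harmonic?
fₙ = nv/(2L) = 403.5 Hz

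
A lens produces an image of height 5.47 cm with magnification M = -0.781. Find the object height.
ho = |hi|/|M| = 7.004 cm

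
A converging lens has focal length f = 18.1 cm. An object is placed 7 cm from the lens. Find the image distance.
1/di = 1/f − 1/do → di = -11.41 cm (virtual image)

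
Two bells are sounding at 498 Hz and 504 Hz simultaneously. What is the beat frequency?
6 Hz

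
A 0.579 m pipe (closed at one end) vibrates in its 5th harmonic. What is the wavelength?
λₙ = 4L/n = 0.4632 m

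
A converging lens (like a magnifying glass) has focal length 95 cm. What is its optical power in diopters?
P = 1/f = 1.053 D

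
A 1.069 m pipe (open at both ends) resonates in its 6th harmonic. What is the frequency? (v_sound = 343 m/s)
fₙ = nv/(2L) = 962.6 Hz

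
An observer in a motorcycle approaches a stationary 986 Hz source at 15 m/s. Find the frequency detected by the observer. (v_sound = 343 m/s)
f_obs = f·(v + v_o)/v = 1029 Hz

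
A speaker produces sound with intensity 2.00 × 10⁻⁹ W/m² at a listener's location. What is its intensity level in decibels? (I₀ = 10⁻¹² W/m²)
β = 10·log₁₀(I/I₀) = 33.01 dB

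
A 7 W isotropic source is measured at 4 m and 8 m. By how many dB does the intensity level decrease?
Δβ = 20·log₁₀(r₂/r₁) = 6.021 dB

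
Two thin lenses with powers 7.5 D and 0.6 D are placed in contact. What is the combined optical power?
P_total = P₁ + P₂ = 8.1 D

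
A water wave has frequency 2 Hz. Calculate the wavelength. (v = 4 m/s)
λ = v/f = 2 m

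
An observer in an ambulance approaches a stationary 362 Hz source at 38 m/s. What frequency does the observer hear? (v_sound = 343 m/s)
f_obs = f·(v + v_o)/v = 402.1 Hz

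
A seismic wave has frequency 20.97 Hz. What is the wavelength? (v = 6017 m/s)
λ = v/f = 286.9 m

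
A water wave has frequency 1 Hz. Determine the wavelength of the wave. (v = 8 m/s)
λ = v/f = 8 m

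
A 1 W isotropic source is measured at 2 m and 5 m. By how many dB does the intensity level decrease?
Δβ = 20·log₁₀(r₂/r₁) = 7.959 dB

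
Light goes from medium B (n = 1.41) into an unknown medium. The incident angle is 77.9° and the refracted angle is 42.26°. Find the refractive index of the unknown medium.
n₂ = n₁·sin θ₁ / sin θ₂ = 2.05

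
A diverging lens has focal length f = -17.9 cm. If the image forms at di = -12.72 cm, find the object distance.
1/do = 1/f − 1/di → do = 43.96 cm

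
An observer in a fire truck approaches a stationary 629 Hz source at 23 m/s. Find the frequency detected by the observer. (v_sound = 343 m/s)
f_obs = f·(v + v_o)/v = 671.2 Hz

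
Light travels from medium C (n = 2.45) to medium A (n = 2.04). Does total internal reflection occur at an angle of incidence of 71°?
θc = arcsin(n₂/n₁) = 56.37°; 71° > θc, so yes — total internal reflection.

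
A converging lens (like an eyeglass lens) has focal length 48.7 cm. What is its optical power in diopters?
P = 1/f = 2.053 D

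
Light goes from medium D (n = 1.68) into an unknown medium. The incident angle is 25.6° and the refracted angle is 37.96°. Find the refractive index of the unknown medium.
n₂ = n₁·sin θ₁ / sin θ₂ = 1.18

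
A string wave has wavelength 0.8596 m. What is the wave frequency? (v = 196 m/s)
f = v/λ = 228 Hz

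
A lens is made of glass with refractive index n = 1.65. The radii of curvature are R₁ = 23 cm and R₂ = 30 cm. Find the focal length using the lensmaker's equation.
1/f = (n − 1)(1/R₁ − 1/R₂) → f = 151.6 cm (converging lens)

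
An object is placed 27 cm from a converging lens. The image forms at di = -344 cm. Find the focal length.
1/f = 1/do + 1/di → f = 29.3 cm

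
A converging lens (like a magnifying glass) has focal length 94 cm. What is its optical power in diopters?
P = 1/f = 1.064 D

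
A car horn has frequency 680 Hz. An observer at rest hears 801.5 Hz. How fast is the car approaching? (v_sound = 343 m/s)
v_s = v·(1 − f/f_obs) = 52 m/s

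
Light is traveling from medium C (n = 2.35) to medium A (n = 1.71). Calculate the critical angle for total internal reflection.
θc = arcsin(n₂/n₁) = 46.69°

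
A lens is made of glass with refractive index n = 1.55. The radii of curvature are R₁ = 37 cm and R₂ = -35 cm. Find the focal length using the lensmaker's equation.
1/f = (n − 1)(1/R₁ − 1/R₂) → f = 32.7 cm (converging lens)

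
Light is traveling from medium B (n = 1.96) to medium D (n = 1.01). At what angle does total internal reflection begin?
θc = arcsin(n₂/n₁) = 31.02°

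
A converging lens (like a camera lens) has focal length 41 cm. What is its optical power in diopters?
P = 1/f = 2.439 D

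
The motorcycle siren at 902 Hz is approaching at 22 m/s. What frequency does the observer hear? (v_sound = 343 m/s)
f_obs = f·v/(v − v_s) = 963.8 Hz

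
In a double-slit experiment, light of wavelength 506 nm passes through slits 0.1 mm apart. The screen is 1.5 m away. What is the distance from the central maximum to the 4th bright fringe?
y = mλL/d = 30.36 mm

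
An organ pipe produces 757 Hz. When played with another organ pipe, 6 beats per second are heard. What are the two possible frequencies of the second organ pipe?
f₂ = 757 ± 6 Hz → 763 Hz or 751 Hz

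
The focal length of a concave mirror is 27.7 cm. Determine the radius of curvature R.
R = 2|f| = 55.4 cm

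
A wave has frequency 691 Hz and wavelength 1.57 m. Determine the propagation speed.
v = fλ = 1085 m/s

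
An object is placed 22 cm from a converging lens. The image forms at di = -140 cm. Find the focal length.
1/f = 1/do + 1/di → f = 26.1 cm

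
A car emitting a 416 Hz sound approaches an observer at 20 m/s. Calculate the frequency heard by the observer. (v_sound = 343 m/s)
f_obs = f·v/(v − v_s) = 441.8 Hz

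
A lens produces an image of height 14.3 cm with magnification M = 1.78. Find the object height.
ho = |hi|/|M| = 8.034 cm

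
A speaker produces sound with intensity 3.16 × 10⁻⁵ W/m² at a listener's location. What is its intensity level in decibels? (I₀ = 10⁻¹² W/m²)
β = 10·log₁₀(I/I₀) = 75 dB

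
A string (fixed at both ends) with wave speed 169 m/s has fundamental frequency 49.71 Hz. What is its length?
L = v/(2f₁) = 1.7 m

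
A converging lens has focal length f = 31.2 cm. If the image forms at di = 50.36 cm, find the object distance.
1/do = 1/f − 1/di → do = 82.01 cm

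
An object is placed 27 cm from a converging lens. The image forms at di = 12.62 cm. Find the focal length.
1/f = 1/do + 1/di → f = 8.6 cm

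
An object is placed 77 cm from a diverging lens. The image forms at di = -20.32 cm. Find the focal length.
1/f = 1/do + 1/di → f = -27.6 cm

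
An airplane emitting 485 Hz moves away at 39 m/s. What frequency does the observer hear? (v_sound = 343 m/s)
f_obs = f·v/(v + v_s) = 435.5 Hz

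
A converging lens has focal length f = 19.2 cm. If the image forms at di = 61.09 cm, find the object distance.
1/do = 1/f − 1/di → do = 28 cm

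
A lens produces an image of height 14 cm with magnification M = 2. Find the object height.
ho = |hi|/|M| = 7 cm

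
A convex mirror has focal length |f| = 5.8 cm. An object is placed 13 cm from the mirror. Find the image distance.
f = −5.8 cm (convex); 1/di = 1/f − 1/do → di = -4.011 cm (virtual image, behind mirror)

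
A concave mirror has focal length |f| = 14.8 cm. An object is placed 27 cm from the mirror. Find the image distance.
f = +14.8 cm (concave); 1/di = 1/f − 1/do → di = 32.75 cm (real image, in front of mirror)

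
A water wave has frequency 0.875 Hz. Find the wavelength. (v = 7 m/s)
λ = v/f = 8 m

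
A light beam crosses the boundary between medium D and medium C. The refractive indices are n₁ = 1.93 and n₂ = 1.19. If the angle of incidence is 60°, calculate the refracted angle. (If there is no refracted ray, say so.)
sin θ₂ = (n₁/n₂)·sin θ₁ = 1.405 > 1, so there is no refracted ray — the light undergoes total internal reflection.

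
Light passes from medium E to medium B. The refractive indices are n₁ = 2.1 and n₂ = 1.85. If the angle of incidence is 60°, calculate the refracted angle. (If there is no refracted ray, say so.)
sin θ₂ = (n₁/n₂)·sin θ₁ = 0.9831 → θ₂ = 79.44°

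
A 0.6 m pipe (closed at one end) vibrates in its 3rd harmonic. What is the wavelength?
λₙ = 4L/n = 0.8 m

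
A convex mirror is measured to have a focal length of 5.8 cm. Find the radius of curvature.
R = 2|f| = 11.6 cm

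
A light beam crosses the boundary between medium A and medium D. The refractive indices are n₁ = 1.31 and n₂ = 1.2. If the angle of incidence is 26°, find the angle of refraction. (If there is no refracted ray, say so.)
sin θ₂ = (n₁/n₂)·sin θ₁ = 0.4786 → θ₂ = 28.59°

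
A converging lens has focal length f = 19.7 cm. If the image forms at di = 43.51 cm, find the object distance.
1/do = 1/f − 1/di → do = 36 cm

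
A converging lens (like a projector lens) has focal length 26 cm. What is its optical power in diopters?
P = 1/f = 3.846 D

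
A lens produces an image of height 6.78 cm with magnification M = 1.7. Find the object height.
ho = |hi|/|M| = 3.988 cm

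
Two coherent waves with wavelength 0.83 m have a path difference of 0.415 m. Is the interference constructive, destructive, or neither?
destructive — path difference = 0.5λ, an odd multiple of λ/2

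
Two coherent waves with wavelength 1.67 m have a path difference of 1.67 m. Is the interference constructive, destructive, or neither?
constructive — path difference = 1λ, a whole number of wavelengths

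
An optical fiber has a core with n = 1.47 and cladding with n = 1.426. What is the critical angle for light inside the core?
θc = arcsin(n_cladding/n_core) = 75.95°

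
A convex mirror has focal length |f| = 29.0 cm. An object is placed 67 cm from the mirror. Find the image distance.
f = −29.0 cm (convex); 1/di = 1/f − 1/do → di = -20.24 cm (virtual image, behind mirror)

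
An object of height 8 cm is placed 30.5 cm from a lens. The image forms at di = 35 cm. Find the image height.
hi = (-di/do) × ho = -9.18 cm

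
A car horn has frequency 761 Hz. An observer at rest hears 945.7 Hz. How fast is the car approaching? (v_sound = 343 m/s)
v_s = v·(1 − f/f_obs) = 66.99 m/s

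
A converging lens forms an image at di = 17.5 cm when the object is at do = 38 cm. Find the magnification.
M = −di/do = -0.4605 (inverted image)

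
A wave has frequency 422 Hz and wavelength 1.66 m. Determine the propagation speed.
v = fλ = 700.5 m/s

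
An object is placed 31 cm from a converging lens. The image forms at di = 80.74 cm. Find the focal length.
1/f = 1/do + 1/di → f = 22.4 cm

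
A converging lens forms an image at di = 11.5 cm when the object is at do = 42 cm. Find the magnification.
M = −di/do = -0.2738 (inverted image)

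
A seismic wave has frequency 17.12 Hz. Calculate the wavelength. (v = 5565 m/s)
λ = v/f = 325.1 m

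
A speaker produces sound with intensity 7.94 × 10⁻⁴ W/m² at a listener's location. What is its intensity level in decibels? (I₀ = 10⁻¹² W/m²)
β = 10·log₁₀(I/I₀) = 89 dB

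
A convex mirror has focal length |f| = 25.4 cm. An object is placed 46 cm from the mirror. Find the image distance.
f = −25.4 cm (convex); 1/di = 1/f − 1/do → di = -16.36 cm (virtual image, behind mirror)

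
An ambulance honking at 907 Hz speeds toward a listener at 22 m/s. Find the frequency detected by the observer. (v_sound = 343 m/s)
f_obs = f·v/(v − v_s) = 969.2 Hz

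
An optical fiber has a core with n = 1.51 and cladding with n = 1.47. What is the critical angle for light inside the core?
θc = arcsin(n_cladding/n_core) = 76.78°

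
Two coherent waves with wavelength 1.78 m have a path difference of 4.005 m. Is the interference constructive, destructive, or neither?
neither (partial) — path difference = 2.25λ, neither a whole number of wavelengths nor an odd multiple of λ/2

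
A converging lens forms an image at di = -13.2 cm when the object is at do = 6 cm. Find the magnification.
M = −di/do = 2.2 (upright image)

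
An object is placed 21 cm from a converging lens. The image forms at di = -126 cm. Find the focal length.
1/f = 1/do + 1/di → f = 25.2 cm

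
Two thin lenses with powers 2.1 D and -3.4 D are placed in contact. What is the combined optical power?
P_total = P₁ + P₂ = -1.3 D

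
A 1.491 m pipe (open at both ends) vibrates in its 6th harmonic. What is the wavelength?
λₙ = 2L/n = 0.497 m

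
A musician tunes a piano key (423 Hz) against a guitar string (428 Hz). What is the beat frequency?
5 Hz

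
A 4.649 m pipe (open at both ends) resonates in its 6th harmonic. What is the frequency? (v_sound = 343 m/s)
fₙ = nv/(2L) = 221.3 Hz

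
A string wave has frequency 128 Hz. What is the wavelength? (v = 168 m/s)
λ = v/f = 1.312 m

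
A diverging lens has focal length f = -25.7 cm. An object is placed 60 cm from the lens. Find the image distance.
1/di = 1/f − 1/do → di = -17.99 cm (virtual image)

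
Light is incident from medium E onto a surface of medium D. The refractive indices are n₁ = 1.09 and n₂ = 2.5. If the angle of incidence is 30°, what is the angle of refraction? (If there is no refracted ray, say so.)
sin θ₂ = (n₁/n₂)·sin θ₁ = 0.218 → θ₂ = 12.59°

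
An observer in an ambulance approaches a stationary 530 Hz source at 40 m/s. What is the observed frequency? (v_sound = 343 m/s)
f_obs = f·(v + v_o)/v = 591.8 Hz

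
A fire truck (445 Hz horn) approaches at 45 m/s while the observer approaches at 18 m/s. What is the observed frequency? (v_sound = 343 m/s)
f_obs = f·(v + v_o)/(v − v_s) = 539.1 Hz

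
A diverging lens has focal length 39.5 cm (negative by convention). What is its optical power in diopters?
P = 1/f = -2.532 D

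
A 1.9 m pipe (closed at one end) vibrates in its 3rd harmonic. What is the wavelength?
λₙ = 4L/n = 2.533 m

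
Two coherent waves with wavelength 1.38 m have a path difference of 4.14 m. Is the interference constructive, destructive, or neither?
constructive — path difference = 3λ, a whole number of wavelengths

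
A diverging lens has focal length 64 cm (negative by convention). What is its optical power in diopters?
P = 1/f = -1.562 D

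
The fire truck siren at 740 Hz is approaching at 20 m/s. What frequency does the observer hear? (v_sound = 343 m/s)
f_obs = f·v/(v − v_s) = 785.8 Hz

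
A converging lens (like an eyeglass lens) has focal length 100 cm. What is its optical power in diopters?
P = 1/f = 1 D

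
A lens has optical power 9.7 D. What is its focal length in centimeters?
f = 1/P = 10.31 cm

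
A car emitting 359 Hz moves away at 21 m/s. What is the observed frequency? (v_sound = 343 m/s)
f_obs = f·v/(v + v_s) = 338.3 Hz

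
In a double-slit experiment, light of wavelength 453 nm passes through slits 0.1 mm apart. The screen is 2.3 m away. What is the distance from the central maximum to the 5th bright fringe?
y = mλL/d = 52.09 mm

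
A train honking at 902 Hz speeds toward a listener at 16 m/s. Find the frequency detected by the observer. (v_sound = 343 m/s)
f_obs = f·v/(v − v_s) = 946.1 Hz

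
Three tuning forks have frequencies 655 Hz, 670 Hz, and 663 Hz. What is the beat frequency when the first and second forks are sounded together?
15 Hz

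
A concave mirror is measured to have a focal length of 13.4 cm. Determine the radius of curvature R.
R = 2|f| = 26.8 cm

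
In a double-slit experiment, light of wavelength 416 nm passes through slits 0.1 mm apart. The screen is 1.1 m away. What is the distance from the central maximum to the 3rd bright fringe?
y = mλL/d = 13.73 mm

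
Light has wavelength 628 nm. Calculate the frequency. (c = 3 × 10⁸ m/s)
f = c/λ = 4.777 × 10¹⁴ Hz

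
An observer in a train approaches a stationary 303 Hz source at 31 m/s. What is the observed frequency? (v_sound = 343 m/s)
f_obs = f·(v + v_o)/v = 330.4 Hz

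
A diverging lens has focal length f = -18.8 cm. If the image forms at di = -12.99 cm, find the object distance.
1/do = 1/f − 1/di → do = 42.03 cm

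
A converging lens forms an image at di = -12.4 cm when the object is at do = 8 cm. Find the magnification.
M = −di/do = 1.55 (upright image)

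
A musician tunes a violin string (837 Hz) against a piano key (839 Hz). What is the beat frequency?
2 Hz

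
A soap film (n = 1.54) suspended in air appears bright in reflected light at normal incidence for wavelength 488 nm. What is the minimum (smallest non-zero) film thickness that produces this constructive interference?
2nt = (m − ½)λ with m = 1 → t = (m − ½)λ/(2n) = 79.22 nm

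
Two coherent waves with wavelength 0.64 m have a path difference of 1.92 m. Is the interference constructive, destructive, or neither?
constructive — path difference = 3λ, a whole number of wavelengths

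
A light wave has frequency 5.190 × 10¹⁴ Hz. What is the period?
T = 1/f = 1.927 × 10⁻¹⁵ s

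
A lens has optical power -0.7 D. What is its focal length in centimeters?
f = 1/P = -142.9 cm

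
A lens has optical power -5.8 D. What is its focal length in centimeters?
f = 1/P = -17.24 cm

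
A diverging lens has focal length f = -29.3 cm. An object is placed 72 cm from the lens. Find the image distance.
1/di = 1/f − 1/do → di = -20.83 cm (virtual image)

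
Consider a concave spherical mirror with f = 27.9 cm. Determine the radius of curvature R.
R = 2|f| = 55.8 cm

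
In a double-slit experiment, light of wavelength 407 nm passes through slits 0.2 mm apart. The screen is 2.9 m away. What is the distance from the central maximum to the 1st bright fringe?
y = mλL/d = 5.902 mm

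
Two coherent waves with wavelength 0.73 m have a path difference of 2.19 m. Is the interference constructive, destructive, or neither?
constructive — path difference = 3λ, a whole number of wavelengths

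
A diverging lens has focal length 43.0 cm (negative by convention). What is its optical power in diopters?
P = 1/f = -2.326 D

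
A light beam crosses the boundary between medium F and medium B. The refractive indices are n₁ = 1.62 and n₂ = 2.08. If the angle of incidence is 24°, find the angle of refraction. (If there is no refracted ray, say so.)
sin θ₂ = (n₁/n₂)·sin θ₁ = 0.3168 → θ₂ = 18.47°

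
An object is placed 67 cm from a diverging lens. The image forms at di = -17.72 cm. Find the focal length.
1/f = 1/do + 1/di → f = -24.09 cm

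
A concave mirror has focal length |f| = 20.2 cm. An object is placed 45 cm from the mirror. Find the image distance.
f = +20.2 cm (concave); 1/di = 1/f − 1/do → di = 36.65 cm (real image, in front of mirror)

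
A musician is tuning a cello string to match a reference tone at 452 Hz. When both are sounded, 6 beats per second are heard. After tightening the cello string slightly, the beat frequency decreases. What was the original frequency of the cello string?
446 Hz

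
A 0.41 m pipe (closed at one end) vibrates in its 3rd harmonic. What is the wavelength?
λₙ = 4L/n = 0.5467 m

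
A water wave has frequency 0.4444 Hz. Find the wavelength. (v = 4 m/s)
λ = v/f = 9.001 m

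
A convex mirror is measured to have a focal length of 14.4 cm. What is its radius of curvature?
R = 2|f| = 28.8 cm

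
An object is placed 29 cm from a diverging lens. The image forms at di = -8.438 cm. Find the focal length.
1/f = 1/do + 1/di → f = -11.9 cm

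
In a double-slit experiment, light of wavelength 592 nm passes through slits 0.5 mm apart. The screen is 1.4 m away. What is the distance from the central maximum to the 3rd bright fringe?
y = mλL/d = 4.973 mm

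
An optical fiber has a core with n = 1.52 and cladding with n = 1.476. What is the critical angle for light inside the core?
θc = arcsin(n_cladding/n_core) = 76.18°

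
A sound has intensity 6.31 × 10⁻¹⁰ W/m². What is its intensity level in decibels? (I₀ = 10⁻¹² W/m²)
β = 10·log₁₀(I/I₀) = 28 dB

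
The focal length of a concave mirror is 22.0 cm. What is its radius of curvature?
R = 2|f| = 44 cm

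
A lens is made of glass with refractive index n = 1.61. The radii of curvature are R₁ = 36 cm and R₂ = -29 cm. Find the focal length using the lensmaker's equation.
1/f = (n − 1)(1/R₁ − 1/R₂) → f = 26.33 cm (converging lens)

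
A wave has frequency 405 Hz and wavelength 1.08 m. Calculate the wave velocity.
v = fλ = 437.4 m/s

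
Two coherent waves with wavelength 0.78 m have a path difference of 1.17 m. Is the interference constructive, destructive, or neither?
destructive — path difference = 1.5λ, an odd multiple of λ/2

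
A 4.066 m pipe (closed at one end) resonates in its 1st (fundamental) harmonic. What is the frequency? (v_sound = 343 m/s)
fₙ = nv/(4L) = 21.09 Hz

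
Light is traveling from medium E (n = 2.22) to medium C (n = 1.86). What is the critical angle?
θc = arcsin(n₂/n₁) = 56.91°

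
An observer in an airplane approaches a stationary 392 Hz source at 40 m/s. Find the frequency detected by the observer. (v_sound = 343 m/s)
f_obs = f·(v + v_o)/v = 437.7 Hz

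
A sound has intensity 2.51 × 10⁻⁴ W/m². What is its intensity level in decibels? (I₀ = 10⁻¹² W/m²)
β = 10·log₁₀(I/I₀) = 84 dB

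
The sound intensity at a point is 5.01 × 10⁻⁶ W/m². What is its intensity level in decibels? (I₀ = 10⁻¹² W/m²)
β = 10·log₁₀(I/I₀) = 67 dB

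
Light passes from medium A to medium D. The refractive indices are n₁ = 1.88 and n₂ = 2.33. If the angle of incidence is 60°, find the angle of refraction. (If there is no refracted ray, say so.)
sin θ₂ = (n₁/n₂)·sin θ₁ = 0.6988 → θ₂ = 44.33°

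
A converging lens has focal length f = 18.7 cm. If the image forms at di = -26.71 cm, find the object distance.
1/do = 1/f − 1/di → do = 11 cm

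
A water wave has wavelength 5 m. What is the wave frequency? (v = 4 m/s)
f = v/λ = 0.8 Hz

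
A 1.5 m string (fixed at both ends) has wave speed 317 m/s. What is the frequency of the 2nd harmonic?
fₙ = nv/(2L) = 211.3 Hz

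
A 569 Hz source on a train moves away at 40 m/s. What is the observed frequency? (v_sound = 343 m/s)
f_obs = f·v/(v + v_s) = 509.6 Hz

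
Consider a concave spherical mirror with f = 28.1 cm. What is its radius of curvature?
R = 2|f| = 56.2 cm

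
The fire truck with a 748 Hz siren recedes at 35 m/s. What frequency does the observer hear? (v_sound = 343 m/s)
f_obs = f·v/(v + v_s) = 678.7 Hz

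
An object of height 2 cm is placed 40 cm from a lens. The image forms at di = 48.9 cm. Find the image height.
hi = (-di/do) × ho = -2.445 cm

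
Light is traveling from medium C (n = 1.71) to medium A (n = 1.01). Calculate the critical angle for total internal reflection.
θc = arcsin(n₂/n₁) = 36.2°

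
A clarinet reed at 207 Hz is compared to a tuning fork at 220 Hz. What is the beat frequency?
13 Hz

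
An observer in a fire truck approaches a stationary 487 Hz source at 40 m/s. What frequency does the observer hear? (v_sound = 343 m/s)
f_obs = f·(v + v_o)/v = 543.8 Hz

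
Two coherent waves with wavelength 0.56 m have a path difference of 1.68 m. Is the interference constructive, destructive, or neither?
constructive — path difference = 3λ, a whole number of wavelengths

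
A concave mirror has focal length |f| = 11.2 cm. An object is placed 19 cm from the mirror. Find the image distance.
f = +11.2 cm (concave); 1/di = 1/f − 1/do → di = 27.28 cm (real image, in front of mirror)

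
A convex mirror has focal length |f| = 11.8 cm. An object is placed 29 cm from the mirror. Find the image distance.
f = −11.8 cm (convex); 1/di = 1/f − 1/do → di = -8.387 cm (virtual image, behind mirror)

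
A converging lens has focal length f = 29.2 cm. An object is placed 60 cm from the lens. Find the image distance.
1/di = 1/f − 1/do → di = 56.88 cm (real image)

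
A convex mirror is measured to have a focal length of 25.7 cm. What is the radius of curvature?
R = 2|f| = 51.4 cm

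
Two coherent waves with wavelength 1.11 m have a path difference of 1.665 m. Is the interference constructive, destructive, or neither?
destructive — path difference = 1.5λ, an odd multiple of λ/2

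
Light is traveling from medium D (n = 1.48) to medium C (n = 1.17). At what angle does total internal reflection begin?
θc = arcsin(n₂/n₁) = 52.24°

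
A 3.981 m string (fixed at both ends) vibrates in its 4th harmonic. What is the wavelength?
λₙ = 2L/n = 1.99 m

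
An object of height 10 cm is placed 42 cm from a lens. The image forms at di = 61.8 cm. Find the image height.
hi = (-di/do) × ho = -14.71 cm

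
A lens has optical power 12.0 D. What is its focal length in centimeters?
f = 1/P = 8.333 cm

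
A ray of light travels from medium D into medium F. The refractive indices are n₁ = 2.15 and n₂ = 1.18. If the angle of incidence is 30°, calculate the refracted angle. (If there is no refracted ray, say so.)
sin θ₂ = (n₁/n₂)·sin θ₁ = 0.911 → θ₂ = 65.65°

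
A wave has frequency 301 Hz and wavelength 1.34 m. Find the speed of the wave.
v = fλ = 403.3 m/s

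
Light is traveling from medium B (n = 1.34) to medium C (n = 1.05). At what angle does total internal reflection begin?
θc = arcsin(n₂/n₁) = 51.59°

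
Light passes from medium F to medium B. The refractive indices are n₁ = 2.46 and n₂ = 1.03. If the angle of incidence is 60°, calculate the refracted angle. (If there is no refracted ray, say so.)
sin θ₂ = (n₁/n₂)·sin θ₁ = 2.068 > 1, so there is no refracted ray — the light undergoes total internal reflection.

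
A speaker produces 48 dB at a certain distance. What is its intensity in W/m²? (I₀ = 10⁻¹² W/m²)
I = I₀·10^(β/10) = 6.31 × 10⁻⁸ W/m²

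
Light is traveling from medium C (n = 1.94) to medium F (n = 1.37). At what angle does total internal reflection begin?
θc = arcsin(n₂/n₁) = 44.93°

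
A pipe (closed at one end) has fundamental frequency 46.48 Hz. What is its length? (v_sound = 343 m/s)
L = v/(4f₁) = 1.845 m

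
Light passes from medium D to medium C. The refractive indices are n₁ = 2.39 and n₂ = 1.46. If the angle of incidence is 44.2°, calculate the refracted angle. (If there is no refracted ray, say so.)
sin θ₂ = (n₁/n₂)·sin θ₁ = 1.141 > 1, so there is no refracted ray — the light undergoes total internal reflection.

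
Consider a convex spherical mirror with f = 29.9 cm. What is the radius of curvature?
R = 2|f| = 59.8 cm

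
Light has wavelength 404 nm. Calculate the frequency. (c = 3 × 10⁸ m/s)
f = c/λ = 7.426 × 10¹⁴ Hz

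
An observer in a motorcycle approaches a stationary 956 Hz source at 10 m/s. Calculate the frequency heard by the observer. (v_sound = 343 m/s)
f_obs = f·(v + v_o)/v = 983.9 Hz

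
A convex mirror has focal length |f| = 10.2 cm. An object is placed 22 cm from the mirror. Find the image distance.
f = −10.2 cm (convex); 1/di = 1/f − 1/do → di = -6.969 cm (virtual image, behind mirror)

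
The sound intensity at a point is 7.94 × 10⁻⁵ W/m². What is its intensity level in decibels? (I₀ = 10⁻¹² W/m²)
β = 10·log₁₀(I/I₀) = 79 dB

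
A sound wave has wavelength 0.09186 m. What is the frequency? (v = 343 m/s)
f = v/λ = 3734 Hz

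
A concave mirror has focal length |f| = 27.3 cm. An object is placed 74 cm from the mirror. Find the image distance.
f = +27.3 cm (concave); 1/di = 1/f − 1/do → di = 43.26 cm (real image, in front of mirror)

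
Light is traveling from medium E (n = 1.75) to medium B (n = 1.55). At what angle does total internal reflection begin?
θc = arcsin(n₂/n₁) = 62.34°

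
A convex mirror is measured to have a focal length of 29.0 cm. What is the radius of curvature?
R = 2|f| = 58 cm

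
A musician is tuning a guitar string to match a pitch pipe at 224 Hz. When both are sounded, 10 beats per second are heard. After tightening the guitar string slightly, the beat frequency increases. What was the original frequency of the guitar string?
234 Hz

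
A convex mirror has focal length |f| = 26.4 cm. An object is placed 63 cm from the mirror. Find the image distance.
f = −26.4 cm (convex); 1/di = 1/f − 1/do → di = -18.6 cm (virtual image, behind mirror)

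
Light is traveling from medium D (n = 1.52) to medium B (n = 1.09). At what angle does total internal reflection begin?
θc = arcsin(n₂/n₁) = 45.82°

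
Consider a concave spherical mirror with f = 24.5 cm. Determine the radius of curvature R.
R = 2|f| = 49 cm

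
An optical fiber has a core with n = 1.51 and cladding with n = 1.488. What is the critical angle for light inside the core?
θc = arcsin(n_cladding/n_core) = 80.21°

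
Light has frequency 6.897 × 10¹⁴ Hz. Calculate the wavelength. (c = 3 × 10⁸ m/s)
λ = c/f = 435 nm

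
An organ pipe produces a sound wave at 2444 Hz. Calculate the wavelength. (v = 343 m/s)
λ = v/f = 0.1403 m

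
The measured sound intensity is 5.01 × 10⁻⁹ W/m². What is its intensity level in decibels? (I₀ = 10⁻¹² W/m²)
β = 10·log₁₀(I/I₀) = 37 dB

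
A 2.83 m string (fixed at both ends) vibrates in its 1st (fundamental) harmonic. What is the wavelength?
λₙ = 2L/n = 5.66 m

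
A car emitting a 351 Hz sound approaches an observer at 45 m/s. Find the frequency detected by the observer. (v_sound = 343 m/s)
f_obs = f·v/(v − v_s) = 404 Hz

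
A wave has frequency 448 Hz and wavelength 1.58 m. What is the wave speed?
v = fλ = 707.8 m/s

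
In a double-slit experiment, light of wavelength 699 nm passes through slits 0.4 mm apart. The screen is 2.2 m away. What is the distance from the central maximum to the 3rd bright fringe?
y = mλL/d = 11.53 mm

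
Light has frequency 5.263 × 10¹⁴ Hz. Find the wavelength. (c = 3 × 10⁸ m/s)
λ = c/f = 570 nm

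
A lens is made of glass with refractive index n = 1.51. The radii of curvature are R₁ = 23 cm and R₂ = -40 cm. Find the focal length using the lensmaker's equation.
1/f = (n − 1)(1/R₁ − 1/R₂) → f = 28.63 cm (converging lens)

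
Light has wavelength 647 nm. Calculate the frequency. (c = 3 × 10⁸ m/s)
f = c/λ = 4.637 × 10¹⁴ Hz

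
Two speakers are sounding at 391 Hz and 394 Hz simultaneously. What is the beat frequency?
3 Hz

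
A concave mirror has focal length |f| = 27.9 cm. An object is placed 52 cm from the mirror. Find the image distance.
f = +27.9 cm (concave); 1/di = 1/f − 1/do → di = 60.2 cm (real image, in front of mirror)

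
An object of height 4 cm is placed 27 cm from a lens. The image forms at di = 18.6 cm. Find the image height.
hi = (-di/do) × ho = -2.756 cm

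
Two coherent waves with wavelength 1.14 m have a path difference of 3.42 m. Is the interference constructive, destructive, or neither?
constructive — path difference = 3λ, a whole number of wavelengths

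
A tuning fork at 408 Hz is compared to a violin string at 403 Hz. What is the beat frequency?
5 Hz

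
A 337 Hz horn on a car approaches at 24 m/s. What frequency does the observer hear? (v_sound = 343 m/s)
f_obs = f·v/(v − v_s) = 362.4 Hz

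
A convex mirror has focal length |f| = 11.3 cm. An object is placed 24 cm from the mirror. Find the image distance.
f = −11.3 cm (convex); 1/di = 1/f − 1/do → di = -7.683 cm (virtual image, behind mirror)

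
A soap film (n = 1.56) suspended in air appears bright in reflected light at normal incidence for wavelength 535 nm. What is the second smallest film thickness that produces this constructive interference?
2nt = (m − ½)λ with m = 2 → t = (m − ½)λ/(2n) = 257.2 nm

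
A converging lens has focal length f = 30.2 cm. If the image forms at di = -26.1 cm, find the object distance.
1/do = 1/f − 1/di → do = 14 cm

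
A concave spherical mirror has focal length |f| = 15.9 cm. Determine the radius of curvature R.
R = 2|f| = 31.8 cm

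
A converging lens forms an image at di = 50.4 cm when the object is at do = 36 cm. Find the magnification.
M = −di/do = -1.4 (inverted image)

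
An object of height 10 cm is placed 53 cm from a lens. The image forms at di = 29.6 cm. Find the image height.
hi = (-di/do) × ho = -5.585 cm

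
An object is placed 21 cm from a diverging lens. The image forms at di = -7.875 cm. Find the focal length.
1/f = 1/do + 1/di → f = -12.6 cm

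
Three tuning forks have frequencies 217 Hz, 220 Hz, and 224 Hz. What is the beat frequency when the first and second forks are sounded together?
3 Hz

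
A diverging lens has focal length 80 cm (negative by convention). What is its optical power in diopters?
P = 1/f = -1.25 D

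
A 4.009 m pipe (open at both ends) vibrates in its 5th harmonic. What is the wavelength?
λₙ = 2L/n = 1.604 m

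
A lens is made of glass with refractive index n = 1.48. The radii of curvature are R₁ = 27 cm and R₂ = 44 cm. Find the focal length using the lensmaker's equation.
1/f = (n − 1)(1/R₁ − 1/R₂) → f = 145.6 cm (converging lens)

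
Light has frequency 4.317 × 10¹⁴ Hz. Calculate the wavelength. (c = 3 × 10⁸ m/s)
λ = c/f = 694.9 nm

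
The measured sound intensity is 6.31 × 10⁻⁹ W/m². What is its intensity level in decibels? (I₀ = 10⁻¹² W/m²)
β = 10·log₁₀(I/I₀) = 38 dB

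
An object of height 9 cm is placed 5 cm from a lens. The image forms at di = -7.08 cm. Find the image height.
hi = (-di/do) × ho = 12.74 cm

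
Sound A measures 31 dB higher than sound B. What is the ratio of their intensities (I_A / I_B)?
I_A/I_B = 10^(Δβ/10) = 1259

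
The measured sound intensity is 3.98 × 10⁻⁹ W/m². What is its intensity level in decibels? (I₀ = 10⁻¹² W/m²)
β = 10·log₁₀(I/I₀) = 36 dB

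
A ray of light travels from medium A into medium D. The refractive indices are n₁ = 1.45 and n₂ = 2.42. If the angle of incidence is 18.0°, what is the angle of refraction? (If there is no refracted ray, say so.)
sin θ₂ = (n₁/n₂)·sin θ₁ = 0.1852 → θ₂ = 10.67°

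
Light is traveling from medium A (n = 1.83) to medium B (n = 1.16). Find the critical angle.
θc = arcsin(n₂/n₁) = 39.34°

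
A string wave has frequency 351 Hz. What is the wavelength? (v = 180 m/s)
λ = v/f = 0.5128 m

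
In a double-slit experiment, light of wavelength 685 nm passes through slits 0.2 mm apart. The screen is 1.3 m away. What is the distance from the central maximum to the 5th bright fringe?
y = mλL/d = 22.26 mm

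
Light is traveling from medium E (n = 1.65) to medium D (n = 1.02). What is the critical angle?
θc = arcsin(n₂/n₁) = 38.18°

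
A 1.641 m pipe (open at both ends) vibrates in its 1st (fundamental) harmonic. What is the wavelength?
λₙ = 2L/n = 3.282 m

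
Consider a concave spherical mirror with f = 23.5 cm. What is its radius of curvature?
R = 2|f| = 47 cm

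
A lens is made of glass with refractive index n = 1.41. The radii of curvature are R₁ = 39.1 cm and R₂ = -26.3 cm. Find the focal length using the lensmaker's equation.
1/f = (n − 1)(1/R₁ − 1/R₂) → f = 38.35 cm (converging lens)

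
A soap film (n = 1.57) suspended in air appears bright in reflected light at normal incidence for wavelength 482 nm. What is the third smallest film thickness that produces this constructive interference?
2nt = (m − ½)λ with m = 3 → t = (m − ½)λ/(2n) = 383.8 nm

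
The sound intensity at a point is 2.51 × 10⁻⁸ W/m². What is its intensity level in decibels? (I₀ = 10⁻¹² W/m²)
β = 10·log₁₀(I/I₀) = 44 dB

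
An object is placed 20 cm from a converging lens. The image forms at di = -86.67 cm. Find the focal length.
1/f = 1/do + 1/di → f = 26 cm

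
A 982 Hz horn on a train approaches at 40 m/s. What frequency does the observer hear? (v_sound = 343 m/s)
f_obs = f·v/(v − v_s) = 1112 Hz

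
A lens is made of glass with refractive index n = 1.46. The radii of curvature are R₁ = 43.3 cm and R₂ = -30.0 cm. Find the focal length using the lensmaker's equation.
1/f = (n − 1)(1/R₁ − 1/R₂) → f = 38.53 cm (converging lens)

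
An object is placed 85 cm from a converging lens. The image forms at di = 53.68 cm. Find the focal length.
1/f = 1/do + 1/di → f = 32.9 cm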